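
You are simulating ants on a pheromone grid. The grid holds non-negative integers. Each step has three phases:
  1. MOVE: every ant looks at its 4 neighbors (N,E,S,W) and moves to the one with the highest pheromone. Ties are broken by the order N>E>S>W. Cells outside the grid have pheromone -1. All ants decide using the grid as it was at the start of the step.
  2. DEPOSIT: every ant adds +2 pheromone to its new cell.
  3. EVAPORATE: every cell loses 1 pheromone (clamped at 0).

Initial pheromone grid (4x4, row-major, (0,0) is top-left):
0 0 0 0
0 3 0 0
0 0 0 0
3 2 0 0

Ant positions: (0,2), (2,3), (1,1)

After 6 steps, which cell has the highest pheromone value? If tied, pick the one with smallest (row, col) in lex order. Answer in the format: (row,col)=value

Step 1: ant0:(0,2)->E->(0,3) | ant1:(2,3)->N->(1,3) | ant2:(1,1)->N->(0,1)
  grid max=2 at (1,1)
Step 2: ant0:(0,3)->S->(1,3) | ant1:(1,3)->N->(0,3) | ant2:(0,1)->S->(1,1)
  grid max=3 at (1,1)
Step 3: ant0:(1,3)->N->(0,3) | ant1:(0,3)->S->(1,3) | ant2:(1,1)->N->(0,1)
  grid max=3 at (0,3)
Step 4: ant0:(0,3)->S->(1,3) | ant1:(1,3)->N->(0,3) | ant2:(0,1)->S->(1,1)
  grid max=4 at (0,3)
Step 5: ant0:(1,3)->N->(0,3) | ant1:(0,3)->S->(1,3) | ant2:(1,1)->N->(0,1)
  grid max=5 at (0,3)
Step 6: ant0:(0,3)->S->(1,3) | ant1:(1,3)->N->(0,3) | ant2:(0,1)->S->(1,1)
  grid max=6 at (0,3)
Final grid:
  0 0 0 6
  0 3 0 6
  0 0 0 0
  0 0 0 0
Max pheromone 6 at (0,3)

Answer: (0,3)=6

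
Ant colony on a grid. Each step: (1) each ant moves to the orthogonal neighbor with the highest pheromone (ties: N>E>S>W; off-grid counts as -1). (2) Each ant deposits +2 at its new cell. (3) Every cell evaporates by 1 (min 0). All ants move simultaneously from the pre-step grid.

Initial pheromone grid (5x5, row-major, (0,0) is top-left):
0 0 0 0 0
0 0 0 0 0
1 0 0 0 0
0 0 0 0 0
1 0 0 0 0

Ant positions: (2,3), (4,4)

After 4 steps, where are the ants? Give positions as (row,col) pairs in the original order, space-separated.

Step 1: ant0:(2,3)->N->(1,3) | ant1:(4,4)->N->(3,4)
  grid max=1 at (1,3)
Step 2: ant0:(1,3)->N->(0,3) | ant1:(3,4)->N->(2,4)
  grid max=1 at (0,3)
Step 3: ant0:(0,3)->E->(0,4) | ant1:(2,4)->N->(1,4)
  grid max=1 at (0,4)
Step 4: ant0:(0,4)->S->(1,4) | ant1:(1,4)->N->(0,4)
  grid max=2 at (0,4)

(1,4) (0,4)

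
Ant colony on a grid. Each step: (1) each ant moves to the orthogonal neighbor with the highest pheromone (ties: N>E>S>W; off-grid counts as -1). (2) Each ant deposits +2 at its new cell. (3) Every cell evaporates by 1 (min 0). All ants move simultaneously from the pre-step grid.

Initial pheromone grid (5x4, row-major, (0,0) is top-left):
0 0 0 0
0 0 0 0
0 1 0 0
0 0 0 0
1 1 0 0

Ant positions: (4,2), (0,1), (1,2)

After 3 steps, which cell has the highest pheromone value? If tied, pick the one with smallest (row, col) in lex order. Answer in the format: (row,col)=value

Answer: (0,2)=5

Derivation:
Step 1: ant0:(4,2)->W->(4,1) | ant1:(0,1)->E->(0,2) | ant2:(1,2)->N->(0,2)
  grid max=3 at (0,2)
Step 2: ant0:(4,1)->N->(3,1) | ant1:(0,2)->E->(0,3) | ant2:(0,2)->E->(0,3)
  grid max=3 at (0,3)
Step 3: ant0:(3,1)->S->(4,1) | ant1:(0,3)->W->(0,2) | ant2:(0,3)->W->(0,2)
  grid max=5 at (0,2)
Final grid:
  0 0 5 2
  0 0 0 0
  0 0 0 0
  0 0 0 0
  0 2 0 0
Max pheromone 5 at (0,2)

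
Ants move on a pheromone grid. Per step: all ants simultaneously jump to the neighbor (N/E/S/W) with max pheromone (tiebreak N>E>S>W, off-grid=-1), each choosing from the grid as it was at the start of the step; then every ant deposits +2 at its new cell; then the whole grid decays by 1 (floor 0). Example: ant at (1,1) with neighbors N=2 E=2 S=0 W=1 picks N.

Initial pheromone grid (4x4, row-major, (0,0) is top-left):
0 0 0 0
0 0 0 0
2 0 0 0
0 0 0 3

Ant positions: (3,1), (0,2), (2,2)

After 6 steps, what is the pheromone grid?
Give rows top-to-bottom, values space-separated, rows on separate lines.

After step 1: ants at (2,1),(0,3),(1,2)
  0 0 0 1
  0 0 1 0
  1 1 0 0
  0 0 0 2
After step 2: ants at (2,0),(1,3),(0,2)
  0 0 1 0
  0 0 0 1
  2 0 0 0
  0 0 0 1
After step 3: ants at (1,0),(0,3),(0,3)
  0 0 0 3
  1 0 0 0
  1 0 0 0
  0 0 0 0
After step 4: ants at (2,0),(1,3),(1,3)
  0 0 0 2
  0 0 0 3
  2 0 0 0
  0 0 0 0
After step 5: ants at (1,0),(0,3),(0,3)
  0 0 0 5
  1 0 0 2
  1 0 0 0
  0 0 0 0
After step 6: ants at (2,0),(1,3),(1,3)
  0 0 0 4
  0 0 0 5
  2 0 0 0
  0 0 0 0

0 0 0 4
0 0 0 5
2 0 0 0
0 0 0 0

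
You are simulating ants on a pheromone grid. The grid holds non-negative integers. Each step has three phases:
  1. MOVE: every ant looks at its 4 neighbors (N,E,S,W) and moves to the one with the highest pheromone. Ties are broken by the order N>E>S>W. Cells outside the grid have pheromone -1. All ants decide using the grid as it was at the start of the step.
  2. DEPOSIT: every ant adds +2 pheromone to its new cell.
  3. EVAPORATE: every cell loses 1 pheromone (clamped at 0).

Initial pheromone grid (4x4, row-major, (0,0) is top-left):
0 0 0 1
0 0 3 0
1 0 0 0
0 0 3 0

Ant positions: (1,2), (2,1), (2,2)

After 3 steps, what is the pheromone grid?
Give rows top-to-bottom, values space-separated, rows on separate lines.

After step 1: ants at (0,2),(2,0),(1,2)
  0 0 1 0
  0 0 4 0
  2 0 0 0
  0 0 2 0
After step 2: ants at (1,2),(1,0),(0,2)
  0 0 2 0
  1 0 5 0
  1 0 0 0
  0 0 1 0
After step 3: ants at (0,2),(2,0),(1,2)
  0 0 3 0
  0 0 6 0
  2 0 0 0
  0 0 0 0

0 0 3 0
0 0 6 0
2 0 0 0
0 0 0 0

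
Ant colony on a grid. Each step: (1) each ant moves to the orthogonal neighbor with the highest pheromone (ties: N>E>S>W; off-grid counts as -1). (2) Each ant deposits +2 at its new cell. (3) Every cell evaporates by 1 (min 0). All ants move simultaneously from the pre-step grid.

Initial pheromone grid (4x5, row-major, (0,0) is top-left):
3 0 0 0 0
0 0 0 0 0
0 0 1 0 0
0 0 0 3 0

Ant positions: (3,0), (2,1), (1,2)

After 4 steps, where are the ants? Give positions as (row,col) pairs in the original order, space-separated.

Step 1: ant0:(3,0)->N->(2,0) | ant1:(2,1)->E->(2,2) | ant2:(1,2)->S->(2,2)
  grid max=4 at (2,2)
Step 2: ant0:(2,0)->N->(1,0) | ant1:(2,2)->N->(1,2) | ant2:(2,2)->N->(1,2)
  grid max=3 at (1,2)
Step 3: ant0:(1,0)->N->(0,0) | ant1:(1,2)->S->(2,2) | ant2:(1,2)->S->(2,2)
  grid max=6 at (2,2)
Step 4: ant0:(0,0)->E->(0,1) | ant1:(2,2)->N->(1,2) | ant2:(2,2)->N->(1,2)
  grid max=5 at (1,2)

(0,1) (1,2) (1,2)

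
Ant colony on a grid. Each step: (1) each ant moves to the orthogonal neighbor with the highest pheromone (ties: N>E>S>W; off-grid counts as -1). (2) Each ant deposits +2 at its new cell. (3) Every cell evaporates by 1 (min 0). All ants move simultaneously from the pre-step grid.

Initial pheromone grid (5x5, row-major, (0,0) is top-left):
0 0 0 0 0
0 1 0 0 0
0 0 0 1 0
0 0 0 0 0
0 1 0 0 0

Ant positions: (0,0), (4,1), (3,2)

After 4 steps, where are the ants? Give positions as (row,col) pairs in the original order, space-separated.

Step 1: ant0:(0,0)->E->(0,1) | ant1:(4,1)->N->(3,1) | ant2:(3,2)->N->(2,2)
  grid max=1 at (0,1)
Step 2: ant0:(0,1)->E->(0,2) | ant1:(3,1)->N->(2,1) | ant2:(2,2)->N->(1,2)
  grid max=1 at (0,2)
Step 3: ant0:(0,2)->S->(1,2) | ant1:(2,1)->N->(1,1) | ant2:(1,2)->N->(0,2)
  grid max=2 at (0,2)
Step 4: ant0:(1,2)->N->(0,2) | ant1:(1,1)->E->(1,2) | ant2:(0,2)->S->(1,2)
  grid max=5 at (1,2)

(0,2) (1,2) (1,2)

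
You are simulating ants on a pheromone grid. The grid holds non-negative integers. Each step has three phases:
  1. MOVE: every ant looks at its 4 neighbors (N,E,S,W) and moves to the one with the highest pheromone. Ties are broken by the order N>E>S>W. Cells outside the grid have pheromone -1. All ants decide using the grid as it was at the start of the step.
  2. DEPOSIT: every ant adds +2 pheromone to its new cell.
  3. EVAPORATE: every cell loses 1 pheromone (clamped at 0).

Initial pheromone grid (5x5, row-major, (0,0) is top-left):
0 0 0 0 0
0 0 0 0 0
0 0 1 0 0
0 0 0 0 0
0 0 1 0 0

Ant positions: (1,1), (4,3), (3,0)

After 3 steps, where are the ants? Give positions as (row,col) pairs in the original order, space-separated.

Step 1: ant0:(1,1)->N->(0,1) | ant1:(4,3)->W->(4,2) | ant2:(3,0)->N->(2,0)
  grid max=2 at (4,2)
Step 2: ant0:(0,1)->E->(0,2) | ant1:(4,2)->N->(3,2) | ant2:(2,0)->N->(1,0)
  grid max=1 at (0,2)
Step 3: ant0:(0,2)->E->(0,3) | ant1:(3,2)->S->(4,2) | ant2:(1,0)->N->(0,0)
  grid max=2 at (4,2)

(0,3) (4,2) (0,0)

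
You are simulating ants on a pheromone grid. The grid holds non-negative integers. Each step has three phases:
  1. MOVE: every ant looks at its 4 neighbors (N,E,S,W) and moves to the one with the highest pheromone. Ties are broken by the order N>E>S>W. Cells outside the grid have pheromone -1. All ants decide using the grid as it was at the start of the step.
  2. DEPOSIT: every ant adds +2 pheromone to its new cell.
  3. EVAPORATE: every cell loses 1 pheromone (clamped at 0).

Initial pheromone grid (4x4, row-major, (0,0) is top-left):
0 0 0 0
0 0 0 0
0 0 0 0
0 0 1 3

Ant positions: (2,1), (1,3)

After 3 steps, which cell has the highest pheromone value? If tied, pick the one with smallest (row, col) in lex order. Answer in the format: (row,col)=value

Answer: (0,2)=1

Derivation:
Step 1: ant0:(2,1)->N->(1,1) | ant1:(1,3)->N->(0,3)
  grid max=2 at (3,3)
Step 2: ant0:(1,1)->N->(0,1) | ant1:(0,3)->S->(1,3)
  grid max=1 at (0,1)
Step 3: ant0:(0,1)->E->(0,2) | ant1:(1,3)->N->(0,3)
  grid max=1 at (0,2)
Final grid:
  0 0 1 1
  0 0 0 0
  0 0 0 0
  0 0 0 0
Max pheromone 1 at (0,2)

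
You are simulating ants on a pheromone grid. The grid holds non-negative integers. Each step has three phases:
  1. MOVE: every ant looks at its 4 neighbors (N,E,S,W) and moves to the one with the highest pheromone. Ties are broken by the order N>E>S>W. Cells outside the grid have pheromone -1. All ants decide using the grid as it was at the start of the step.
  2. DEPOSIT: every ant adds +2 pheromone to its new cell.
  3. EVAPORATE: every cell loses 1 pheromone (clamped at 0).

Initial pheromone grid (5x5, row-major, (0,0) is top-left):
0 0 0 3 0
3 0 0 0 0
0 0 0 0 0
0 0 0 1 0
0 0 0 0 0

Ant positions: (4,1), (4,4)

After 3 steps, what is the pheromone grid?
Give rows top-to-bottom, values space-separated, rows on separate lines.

After step 1: ants at (3,1),(3,4)
  0 0 0 2 0
  2 0 0 0 0
  0 0 0 0 0
  0 1 0 0 1
  0 0 0 0 0
After step 2: ants at (2,1),(2,4)
  0 0 0 1 0
  1 0 0 0 0
  0 1 0 0 1
  0 0 0 0 0
  0 0 0 0 0
After step 3: ants at (1,1),(1,4)
  0 0 0 0 0
  0 1 0 0 1
  0 0 0 0 0
  0 0 0 0 0
  0 0 0 0 0

0 0 0 0 0
0 1 0 0 1
0 0 0 0 0
0 0 0 0 0
0 0 0 0 0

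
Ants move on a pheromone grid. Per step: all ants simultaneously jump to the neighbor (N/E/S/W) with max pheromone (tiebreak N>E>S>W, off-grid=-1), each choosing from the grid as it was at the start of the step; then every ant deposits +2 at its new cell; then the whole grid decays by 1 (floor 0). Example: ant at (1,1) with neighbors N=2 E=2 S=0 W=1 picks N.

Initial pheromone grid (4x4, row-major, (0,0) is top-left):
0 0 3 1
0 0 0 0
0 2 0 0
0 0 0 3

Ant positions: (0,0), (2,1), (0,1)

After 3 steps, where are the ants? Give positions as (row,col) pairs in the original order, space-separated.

Step 1: ant0:(0,0)->E->(0,1) | ant1:(2,1)->N->(1,1) | ant2:(0,1)->E->(0,2)
  grid max=4 at (0,2)
Step 2: ant0:(0,1)->E->(0,2) | ant1:(1,1)->N->(0,1) | ant2:(0,2)->W->(0,1)
  grid max=5 at (0,2)
Step 3: ant0:(0,2)->W->(0,1) | ant1:(0,1)->E->(0,2) | ant2:(0,1)->E->(0,2)
  grid max=8 at (0,2)

(0,1) (0,2) (0,2)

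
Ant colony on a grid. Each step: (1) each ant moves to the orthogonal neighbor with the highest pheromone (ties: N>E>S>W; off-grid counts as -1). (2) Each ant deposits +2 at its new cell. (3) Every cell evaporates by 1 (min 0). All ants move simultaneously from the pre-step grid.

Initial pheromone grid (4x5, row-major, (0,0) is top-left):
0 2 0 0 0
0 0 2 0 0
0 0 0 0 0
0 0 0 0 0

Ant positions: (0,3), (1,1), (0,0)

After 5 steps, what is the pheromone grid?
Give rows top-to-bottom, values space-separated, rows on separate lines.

After step 1: ants at (0,4),(0,1),(0,1)
  0 5 0 0 1
  0 0 1 0 0
  0 0 0 0 0
  0 0 0 0 0
After step 2: ants at (1,4),(0,2),(0,2)
  0 4 3 0 0
  0 0 0 0 1
  0 0 0 0 0
  0 0 0 0 0
After step 3: ants at (0,4),(0,1),(0,1)
  0 7 2 0 1
  0 0 0 0 0
  0 0 0 0 0
  0 0 0 0 0
After step 4: ants at (1,4),(0,2),(0,2)
  0 6 5 0 0
  0 0 0 0 1
  0 0 0 0 0
  0 0 0 0 0
After step 5: ants at (0,4),(0,1),(0,1)
  0 9 4 0 1
  0 0 0 0 0
  0 0 0 0 0
  0 0 0 0 0

0 9 4 0 1
0 0 0 0 0
0 0 0 0 0
0 0 0 0 0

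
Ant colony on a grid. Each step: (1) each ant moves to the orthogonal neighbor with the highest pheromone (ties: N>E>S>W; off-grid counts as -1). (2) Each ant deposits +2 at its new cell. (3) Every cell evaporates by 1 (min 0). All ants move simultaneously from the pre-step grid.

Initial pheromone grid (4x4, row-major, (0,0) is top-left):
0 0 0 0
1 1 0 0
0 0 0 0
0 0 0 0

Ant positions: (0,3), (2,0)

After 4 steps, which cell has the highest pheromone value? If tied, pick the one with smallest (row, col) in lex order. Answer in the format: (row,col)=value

Answer: (0,0)=1

Derivation:
Step 1: ant0:(0,3)->S->(1,3) | ant1:(2,0)->N->(1,0)
  grid max=2 at (1,0)
Step 2: ant0:(1,3)->N->(0,3) | ant1:(1,0)->N->(0,0)
  grid max=1 at (0,0)
Step 3: ant0:(0,3)->S->(1,3) | ant1:(0,0)->S->(1,0)
  grid max=2 at (1,0)
Step 4: ant0:(1,3)->N->(0,3) | ant1:(1,0)->N->(0,0)
  grid max=1 at (0,0)
Final grid:
  1 0 0 1
  1 0 0 0
  0 0 0 0
  0 0 0 0
Max pheromone 1 at (0,0)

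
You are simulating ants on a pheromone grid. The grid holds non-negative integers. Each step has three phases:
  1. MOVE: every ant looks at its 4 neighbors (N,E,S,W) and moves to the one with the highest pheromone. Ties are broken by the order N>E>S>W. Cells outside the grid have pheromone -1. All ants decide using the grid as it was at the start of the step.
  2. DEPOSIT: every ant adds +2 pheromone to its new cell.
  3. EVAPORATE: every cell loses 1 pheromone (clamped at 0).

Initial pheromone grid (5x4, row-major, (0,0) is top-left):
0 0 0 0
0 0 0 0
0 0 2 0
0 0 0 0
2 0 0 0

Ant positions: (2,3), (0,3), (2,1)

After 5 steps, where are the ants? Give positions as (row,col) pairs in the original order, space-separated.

Step 1: ant0:(2,3)->W->(2,2) | ant1:(0,3)->S->(1,3) | ant2:(2,1)->E->(2,2)
  grid max=5 at (2,2)
Step 2: ant0:(2,2)->N->(1,2) | ant1:(1,3)->N->(0,3) | ant2:(2,2)->N->(1,2)
  grid max=4 at (2,2)
Step 3: ant0:(1,2)->S->(2,2) | ant1:(0,3)->S->(1,3) | ant2:(1,2)->S->(2,2)
  grid max=7 at (2,2)
Step 4: ant0:(2,2)->N->(1,2) | ant1:(1,3)->W->(1,2) | ant2:(2,2)->N->(1,2)
  grid max=7 at (1,2)
Step 5: ant0:(1,2)->S->(2,2) | ant1:(1,2)->S->(2,2) | ant2:(1,2)->S->(2,2)
  grid max=11 at (2,2)

(2,2) (2,2) (2,2)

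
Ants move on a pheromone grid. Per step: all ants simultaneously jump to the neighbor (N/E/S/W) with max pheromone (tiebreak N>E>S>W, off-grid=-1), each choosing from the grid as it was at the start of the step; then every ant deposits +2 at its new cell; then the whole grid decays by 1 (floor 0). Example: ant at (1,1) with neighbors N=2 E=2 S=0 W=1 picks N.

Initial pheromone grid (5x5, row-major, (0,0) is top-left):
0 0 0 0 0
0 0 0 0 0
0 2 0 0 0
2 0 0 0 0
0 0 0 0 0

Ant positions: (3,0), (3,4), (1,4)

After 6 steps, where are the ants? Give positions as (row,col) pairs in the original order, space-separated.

Step 1: ant0:(3,0)->N->(2,0) | ant1:(3,4)->N->(2,4) | ant2:(1,4)->N->(0,4)
  grid max=1 at (0,4)
Step 2: ant0:(2,0)->E->(2,1) | ant1:(2,4)->N->(1,4) | ant2:(0,4)->S->(1,4)
  grid max=3 at (1,4)
Step 3: ant0:(2,1)->N->(1,1) | ant1:(1,4)->N->(0,4) | ant2:(1,4)->N->(0,4)
  grid max=3 at (0,4)
Step 4: ant0:(1,1)->S->(2,1) | ant1:(0,4)->S->(1,4) | ant2:(0,4)->S->(1,4)
  grid max=5 at (1,4)
Step 5: ant0:(2,1)->N->(1,1) | ant1:(1,4)->N->(0,4) | ant2:(1,4)->N->(0,4)
  grid max=5 at (0,4)
Step 6: ant0:(1,1)->S->(2,1) | ant1:(0,4)->S->(1,4) | ant2:(0,4)->S->(1,4)
  grid max=7 at (1,4)

(2,1) (1,4) (1,4)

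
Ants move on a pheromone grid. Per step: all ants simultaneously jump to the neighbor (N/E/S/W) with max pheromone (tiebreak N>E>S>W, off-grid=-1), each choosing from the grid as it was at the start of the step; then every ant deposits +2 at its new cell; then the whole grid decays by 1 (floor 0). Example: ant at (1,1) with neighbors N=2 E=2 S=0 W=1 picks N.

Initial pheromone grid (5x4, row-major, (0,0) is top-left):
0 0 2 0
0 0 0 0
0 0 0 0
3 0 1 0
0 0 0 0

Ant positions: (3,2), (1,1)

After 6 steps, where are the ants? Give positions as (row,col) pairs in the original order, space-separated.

Step 1: ant0:(3,2)->N->(2,2) | ant1:(1,1)->N->(0,1)
  grid max=2 at (3,0)
Step 2: ant0:(2,2)->N->(1,2) | ant1:(0,1)->E->(0,2)
  grid max=2 at (0,2)
Step 3: ant0:(1,2)->N->(0,2) | ant1:(0,2)->S->(1,2)
  grid max=3 at (0,2)
Step 4: ant0:(0,2)->S->(1,2) | ant1:(1,2)->N->(0,2)
  grid max=4 at (0,2)
Step 5: ant0:(1,2)->N->(0,2) | ant1:(0,2)->S->(1,2)
  grid max=5 at (0,2)
Step 6: ant0:(0,2)->S->(1,2) | ant1:(1,2)->N->(0,2)
  grid max=6 at (0,2)

(1,2) (0,2)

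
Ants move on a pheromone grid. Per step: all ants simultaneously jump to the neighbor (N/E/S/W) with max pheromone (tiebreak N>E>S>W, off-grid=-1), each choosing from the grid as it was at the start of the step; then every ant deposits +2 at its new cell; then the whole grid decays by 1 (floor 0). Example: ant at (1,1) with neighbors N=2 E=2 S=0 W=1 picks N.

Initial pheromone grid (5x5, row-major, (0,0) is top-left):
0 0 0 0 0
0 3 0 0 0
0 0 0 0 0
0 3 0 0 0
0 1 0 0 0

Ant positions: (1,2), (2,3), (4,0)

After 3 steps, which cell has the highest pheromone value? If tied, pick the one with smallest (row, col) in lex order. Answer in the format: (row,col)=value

Answer: (1,1)=4

Derivation:
Step 1: ant0:(1,2)->W->(1,1) | ant1:(2,3)->N->(1,3) | ant2:(4,0)->E->(4,1)
  grid max=4 at (1,1)
Step 2: ant0:(1,1)->N->(0,1) | ant1:(1,3)->N->(0,3) | ant2:(4,1)->N->(3,1)
  grid max=3 at (1,1)
Step 3: ant0:(0,1)->S->(1,1) | ant1:(0,3)->E->(0,4) | ant2:(3,1)->S->(4,1)
  grid max=4 at (1,1)
Final grid:
  0 0 0 0 1
  0 4 0 0 0
  0 0 0 0 0
  0 2 0 0 0
  0 2 0 0 0
Max pheromone 4 at (1,1)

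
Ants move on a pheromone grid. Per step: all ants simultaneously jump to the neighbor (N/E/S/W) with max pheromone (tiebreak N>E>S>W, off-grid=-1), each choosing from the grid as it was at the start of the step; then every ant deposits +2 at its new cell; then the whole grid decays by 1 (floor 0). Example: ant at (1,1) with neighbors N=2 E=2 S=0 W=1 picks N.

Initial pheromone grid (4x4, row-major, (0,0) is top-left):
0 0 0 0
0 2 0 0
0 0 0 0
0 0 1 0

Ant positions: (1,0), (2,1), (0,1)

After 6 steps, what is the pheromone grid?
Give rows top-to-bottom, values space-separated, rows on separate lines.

After step 1: ants at (1,1),(1,1),(1,1)
  0 0 0 0
  0 7 0 0
  0 0 0 0
  0 0 0 0
After step 2: ants at (0,1),(0,1),(0,1)
  0 5 0 0
  0 6 0 0
  0 0 0 0
  0 0 0 0
After step 3: ants at (1,1),(1,1),(1,1)
  0 4 0 0
  0 11 0 0
  0 0 0 0
  0 0 0 0
After step 4: ants at (0,1),(0,1),(0,1)
  0 9 0 0
  0 10 0 0
  0 0 0 0
  0 0 0 0
After step 5: ants at (1,1),(1,1),(1,1)
  0 8 0 0
  0 15 0 0
  0 0 0 0
  0 0 0 0
After step 6: ants at (0,1),(0,1),(0,1)
  0 13 0 0
  0 14 0 0
  0 0 0 0
  0 0 0 0

0 13 0 0
0 14 0 0
0 0 0 0
0 0 0 0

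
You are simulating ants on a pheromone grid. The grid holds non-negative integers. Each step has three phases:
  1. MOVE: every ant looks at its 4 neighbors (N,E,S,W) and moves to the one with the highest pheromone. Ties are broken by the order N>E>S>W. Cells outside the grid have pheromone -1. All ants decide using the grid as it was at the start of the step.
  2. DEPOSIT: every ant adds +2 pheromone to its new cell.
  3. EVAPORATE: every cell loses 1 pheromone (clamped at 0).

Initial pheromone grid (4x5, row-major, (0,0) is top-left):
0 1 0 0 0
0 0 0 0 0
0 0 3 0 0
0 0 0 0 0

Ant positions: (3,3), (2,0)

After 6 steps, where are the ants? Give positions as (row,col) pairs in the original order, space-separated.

Step 1: ant0:(3,3)->N->(2,3) | ant1:(2,0)->N->(1,0)
  grid max=2 at (2,2)
Step 2: ant0:(2,3)->W->(2,2) | ant1:(1,0)->N->(0,0)
  grid max=3 at (2,2)
Step 3: ant0:(2,2)->N->(1,2) | ant1:(0,0)->E->(0,1)
  grid max=2 at (2,2)
Step 4: ant0:(1,2)->S->(2,2) | ant1:(0,1)->E->(0,2)
  grid max=3 at (2,2)
Step 5: ant0:(2,2)->N->(1,2) | ant1:(0,2)->E->(0,3)
  grid max=2 at (2,2)
Step 6: ant0:(1,2)->S->(2,2) | ant1:(0,3)->E->(0,4)
  grid max=3 at (2,2)

(2,2) (0,4)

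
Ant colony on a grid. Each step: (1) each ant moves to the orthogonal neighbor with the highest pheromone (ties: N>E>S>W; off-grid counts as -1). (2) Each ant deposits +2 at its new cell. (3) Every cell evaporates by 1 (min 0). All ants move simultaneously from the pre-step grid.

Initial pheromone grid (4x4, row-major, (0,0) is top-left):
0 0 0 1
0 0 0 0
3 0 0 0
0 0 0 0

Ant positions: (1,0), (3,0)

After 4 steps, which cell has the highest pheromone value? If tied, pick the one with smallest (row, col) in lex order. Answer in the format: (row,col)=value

Answer: (2,0)=7

Derivation:
Step 1: ant0:(1,0)->S->(2,0) | ant1:(3,0)->N->(2,0)
  grid max=6 at (2,0)
Step 2: ant0:(2,0)->N->(1,0) | ant1:(2,0)->N->(1,0)
  grid max=5 at (2,0)
Step 3: ant0:(1,0)->S->(2,0) | ant1:(1,0)->S->(2,0)
  grid max=8 at (2,0)
Step 4: ant0:(2,0)->N->(1,0) | ant1:(2,0)->N->(1,0)
  grid max=7 at (2,0)
Final grid:
  0 0 0 0
  5 0 0 0
  7 0 0 0
  0 0 0 0
Max pheromone 7 at (2,0)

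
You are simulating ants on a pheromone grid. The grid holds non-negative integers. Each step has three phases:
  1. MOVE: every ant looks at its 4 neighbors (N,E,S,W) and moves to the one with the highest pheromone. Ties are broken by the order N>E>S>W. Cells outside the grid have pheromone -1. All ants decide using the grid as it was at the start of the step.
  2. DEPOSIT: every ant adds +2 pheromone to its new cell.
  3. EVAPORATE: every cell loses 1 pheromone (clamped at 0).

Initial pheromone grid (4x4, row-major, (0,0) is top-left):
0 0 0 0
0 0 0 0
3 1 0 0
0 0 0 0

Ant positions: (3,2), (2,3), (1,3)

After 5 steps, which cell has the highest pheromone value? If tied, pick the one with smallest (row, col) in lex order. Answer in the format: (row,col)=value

Step 1: ant0:(3,2)->N->(2,2) | ant1:(2,3)->N->(1,3) | ant2:(1,3)->N->(0,3)
  grid max=2 at (2,0)
Step 2: ant0:(2,2)->N->(1,2) | ant1:(1,3)->N->(0,3) | ant2:(0,3)->S->(1,3)
  grid max=2 at (0,3)
Step 3: ant0:(1,2)->E->(1,3) | ant1:(0,3)->S->(1,3) | ant2:(1,3)->N->(0,3)
  grid max=5 at (1,3)
Step 4: ant0:(1,3)->N->(0,3) | ant1:(1,3)->N->(0,3) | ant2:(0,3)->S->(1,3)
  grid max=6 at (0,3)
Step 5: ant0:(0,3)->S->(1,3) | ant1:(0,3)->S->(1,3) | ant2:(1,3)->N->(0,3)
  grid max=9 at (1,3)
Final grid:
  0 0 0 7
  0 0 0 9
  0 0 0 0
  0 0 0 0
Max pheromone 9 at (1,3)

Answer: (1,3)=9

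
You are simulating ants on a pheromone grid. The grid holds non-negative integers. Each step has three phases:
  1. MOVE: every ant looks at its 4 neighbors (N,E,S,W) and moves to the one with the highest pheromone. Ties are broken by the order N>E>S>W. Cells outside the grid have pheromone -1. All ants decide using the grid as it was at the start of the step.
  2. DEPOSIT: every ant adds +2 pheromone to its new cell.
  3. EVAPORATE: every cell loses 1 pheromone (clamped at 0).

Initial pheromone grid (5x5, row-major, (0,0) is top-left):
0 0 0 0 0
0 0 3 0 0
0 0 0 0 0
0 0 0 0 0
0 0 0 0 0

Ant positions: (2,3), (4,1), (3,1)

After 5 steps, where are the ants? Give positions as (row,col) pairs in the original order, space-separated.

Step 1: ant0:(2,3)->N->(1,3) | ant1:(4,1)->N->(3,1) | ant2:(3,1)->N->(2,1)
  grid max=2 at (1,2)
Step 2: ant0:(1,3)->W->(1,2) | ant1:(3,1)->N->(2,1) | ant2:(2,1)->S->(3,1)
  grid max=3 at (1,2)
Step 3: ant0:(1,2)->N->(0,2) | ant1:(2,1)->S->(3,1) | ant2:(3,1)->N->(2,1)
  grid max=3 at (2,1)
Step 4: ant0:(0,2)->S->(1,2) | ant1:(3,1)->N->(2,1) | ant2:(2,1)->S->(3,1)
  grid max=4 at (2,1)
Step 5: ant0:(1,2)->N->(0,2) | ant1:(2,1)->S->(3,1) | ant2:(3,1)->N->(2,1)
  grid max=5 at (2,1)

(0,2) (3,1) (2,1)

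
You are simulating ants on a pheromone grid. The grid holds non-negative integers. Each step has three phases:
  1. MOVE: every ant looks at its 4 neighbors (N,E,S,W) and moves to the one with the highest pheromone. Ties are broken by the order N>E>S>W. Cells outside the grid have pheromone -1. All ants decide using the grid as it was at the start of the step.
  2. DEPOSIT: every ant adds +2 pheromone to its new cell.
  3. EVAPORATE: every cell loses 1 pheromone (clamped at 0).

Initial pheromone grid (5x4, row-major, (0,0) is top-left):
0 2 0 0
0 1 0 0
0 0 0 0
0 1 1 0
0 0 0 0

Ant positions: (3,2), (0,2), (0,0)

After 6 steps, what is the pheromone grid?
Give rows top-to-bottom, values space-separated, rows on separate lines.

After step 1: ants at (3,1),(0,1),(0,1)
  0 5 0 0
  0 0 0 0
  0 0 0 0
  0 2 0 0
  0 0 0 0
After step 2: ants at (2,1),(0,2),(0,2)
  0 4 3 0
  0 0 0 0
  0 1 0 0
  0 1 0 0
  0 0 0 0
After step 3: ants at (3,1),(0,1),(0,1)
  0 7 2 0
  0 0 0 0
  0 0 0 0
  0 2 0 0
  0 0 0 0
After step 4: ants at (2,1),(0,2),(0,2)
  0 6 5 0
  0 0 0 0
  0 1 0 0
  0 1 0 0
  0 0 0 0
After step 5: ants at (3,1),(0,1),(0,1)
  0 9 4 0
  0 0 0 0
  0 0 0 0
  0 2 0 0
  0 0 0 0
After step 6: ants at (2,1),(0,2),(0,2)
  0 8 7 0
  0 0 0 0
  0 1 0 0
  0 1 0 0
  0 0 0 0

0 8 7 0
0 0 0 0
0 1 0 0
0 1 0 0
0 0 0 0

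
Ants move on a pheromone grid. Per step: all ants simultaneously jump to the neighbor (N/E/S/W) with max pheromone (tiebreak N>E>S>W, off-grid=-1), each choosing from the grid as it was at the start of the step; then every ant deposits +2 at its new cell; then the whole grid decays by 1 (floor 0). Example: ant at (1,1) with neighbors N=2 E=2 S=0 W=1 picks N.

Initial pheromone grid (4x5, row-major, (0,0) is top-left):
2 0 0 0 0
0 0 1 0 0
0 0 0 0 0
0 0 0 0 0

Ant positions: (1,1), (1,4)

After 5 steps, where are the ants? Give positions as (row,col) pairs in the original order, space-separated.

Step 1: ant0:(1,1)->E->(1,2) | ant1:(1,4)->N->(0,4)
  grid max=2 at (1,2)
Step 2: ant0:(1,2)->N->(0,2) | ant1:(0,4)->S->(1,4)
  grid max=1 at (0,2)
Step 3: ant0:(0,2)->S->(1,2) | ant1:(1,4)->N->(0,4)
  grid max=2 at (1,2)
Step 4: ant0:(1,2)->N->(0,2) | ant1:(0,4)->S->(1,4)
  grid max=1 at (0,2)
Step 5: ant0:(0,2)->S->(1,2) | ant1:(1,4)->N->(0,4)
  grid max=2 at (1,2)

(1,2) (0,4)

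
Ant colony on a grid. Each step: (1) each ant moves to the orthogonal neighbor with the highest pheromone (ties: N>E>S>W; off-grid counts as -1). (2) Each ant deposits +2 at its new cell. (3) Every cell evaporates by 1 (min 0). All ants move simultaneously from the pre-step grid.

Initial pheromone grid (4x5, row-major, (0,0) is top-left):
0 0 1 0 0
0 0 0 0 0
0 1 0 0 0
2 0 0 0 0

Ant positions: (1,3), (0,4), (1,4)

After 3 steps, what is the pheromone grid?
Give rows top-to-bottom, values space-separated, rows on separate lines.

After step 1: ants at (0,3),(1,4),(0,4)
  0 0 0 1 1
  0 0 0 0 1
  0 0 0 0 0
  1 0 0 0 0
After step 2: ants at (0,4),(0,4),(1,4)
  0 0 0 0 4
  0 0 0 0 2
  0 0 0 0 0
  0 0 0 0 0
After step 3: ants at (1,4),(1,4),(0,4)
  0 0 0 0 5
  0 0 0 0 5
  0 0 0 0 0
  0 0 0 0 0

0 0 0 0 5
0 0 0 0 5
0 0 0 0 0
0 0 0 0 0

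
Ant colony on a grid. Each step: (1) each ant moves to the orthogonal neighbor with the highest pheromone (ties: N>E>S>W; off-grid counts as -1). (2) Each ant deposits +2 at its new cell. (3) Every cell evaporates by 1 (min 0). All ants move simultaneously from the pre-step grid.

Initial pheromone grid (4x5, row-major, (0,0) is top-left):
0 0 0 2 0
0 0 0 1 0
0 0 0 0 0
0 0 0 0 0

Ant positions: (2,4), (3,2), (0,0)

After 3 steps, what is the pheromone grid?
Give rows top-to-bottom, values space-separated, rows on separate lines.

After step 1: ants at (1,4),(2,2),(0,1)
  0 1 0 1 0
  0 0 0 0 1
  0 0 1 0 0
  0 0 0 0 0
After step 2: ants at (0,4),(1,2),(0,2)
  0 0 1 0 1
  0 0 1 0 0
  0 0 0 0 0
  0 0 0 0 0
After step 3: ants at (1,4),(0,2),(1,2)
  0 0 2 0 0
  0 0 2 0 1
  0 0 0 0 0
  0 0 0 0 0

0 0 2 0 0
0 0 2 0 1
0 0 0 0 0
0 0 0 0 0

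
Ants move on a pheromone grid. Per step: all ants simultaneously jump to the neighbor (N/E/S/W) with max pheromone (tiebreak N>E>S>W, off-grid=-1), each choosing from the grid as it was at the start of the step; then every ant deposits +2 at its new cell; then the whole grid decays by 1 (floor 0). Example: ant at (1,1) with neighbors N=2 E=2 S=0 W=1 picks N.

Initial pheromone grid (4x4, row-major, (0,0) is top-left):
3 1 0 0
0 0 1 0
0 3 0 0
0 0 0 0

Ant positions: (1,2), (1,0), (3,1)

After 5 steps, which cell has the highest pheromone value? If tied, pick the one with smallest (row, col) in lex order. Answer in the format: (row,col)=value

Answer: (0,0)=4

Derivation:
Step 1: ant0:(1,2)->N->(0,2) | ant1:(1,0)->N->(0,0) | ant2:(3,1)->N->(2,1)
  grid max=4 at (0,0)
Step 2: ant0:(0,2)->E->(0,3) | ant1:(0,0)->E->(0,1) | ant2:(2,1)->N->(1,1)
  grid max=3 at (0,0)
Step 3: ant0:(0,3)->S->(1,3) | ant1:(0,1)->W->(0,0) | ant2:(1,1)->S->(2,1)
  grid max=4 at (0,0)
Step 4: ant0:(1,3)->N->(0,3) | ant1:(0,0)->E->(0,1) | ant2:(2,1)->N->(1,1)
  grid max=3 at (0,0)
Step 5: ant0:(0,3)->S->(1,3) | ant1:(0,1)->W->(0,0) | ant2:(1,1)->S->(2,1)
  grid max=4 at (0,0)
Final grid:
  4 0 0 0
  0 0 0 1
  0 4 0 0
  0 0 0 0
Max pheromone 4 at (0,0)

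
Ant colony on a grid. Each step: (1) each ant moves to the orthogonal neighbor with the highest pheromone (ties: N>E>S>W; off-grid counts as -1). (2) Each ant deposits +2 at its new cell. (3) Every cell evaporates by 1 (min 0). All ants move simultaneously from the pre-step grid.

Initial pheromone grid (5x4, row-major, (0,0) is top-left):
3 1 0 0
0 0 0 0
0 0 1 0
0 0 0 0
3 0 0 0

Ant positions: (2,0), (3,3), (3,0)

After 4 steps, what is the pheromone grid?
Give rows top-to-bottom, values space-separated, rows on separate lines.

After step 1: ants at (1,0),(2,3),(4,0)
  2 0 0 0
  1 0 0 0
  0 0 0 1
  0 0 0 0
  4 0 0 0
After step 2: ants at (0,0),(1,3),(3,0)
  3 0 0 0
  0 0 0 1
  0 0 0 0
  1 0 0 0
  3 0 0 0
After step 3: ants at (0,1),(0,3),(4,0)
  2 1 0 1
  0 0 0 0
  0 0 0 0
  0 0 0 0
  4 0 0 0
After step 4: ants at (0,0),(1,3),(3,0)
  3 0 0 0
  0 0 0 1
  0 0 0 0
  1 0 0 0
  3 0 0 0

3 0 0 0
0 0 0 1
0 0 0 0
1 0 0 0
3 0 0 0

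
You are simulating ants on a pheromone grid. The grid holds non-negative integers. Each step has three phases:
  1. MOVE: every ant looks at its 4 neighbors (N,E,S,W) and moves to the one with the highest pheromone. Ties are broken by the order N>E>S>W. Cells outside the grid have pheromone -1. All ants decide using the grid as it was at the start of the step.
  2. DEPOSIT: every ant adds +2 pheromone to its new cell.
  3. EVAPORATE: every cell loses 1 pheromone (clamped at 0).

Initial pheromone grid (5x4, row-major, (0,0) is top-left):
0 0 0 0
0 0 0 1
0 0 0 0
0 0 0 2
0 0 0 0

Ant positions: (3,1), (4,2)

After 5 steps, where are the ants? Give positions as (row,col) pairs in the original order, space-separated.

Step 1: ant0:(3,1)->N->(2,1) | ant1:(4,2)->N->(3,2)
  grid max=1 at (2,1)
Step 2: ant0:(2,1)->N->(1,1) | ant1:(3,2)->E->(3,3)
  grid max=2 at (3,3)
Step 3: ant0:(1,1)->N->(0,1) | ant1:(3,3)->N->(2,3)
  grid max=1 at (0,1)
Step 4: ant0:(0,1)->E->(0,2) | ant1:(2,3)->S->(3,3)
  grid max=2 at (3,3)
Step 5: ant0:(0,2)->E->(0,3) | ant1:(3,3)->N->(2,3)
  grid max=1 at (0,3)

(0,3) (2,3)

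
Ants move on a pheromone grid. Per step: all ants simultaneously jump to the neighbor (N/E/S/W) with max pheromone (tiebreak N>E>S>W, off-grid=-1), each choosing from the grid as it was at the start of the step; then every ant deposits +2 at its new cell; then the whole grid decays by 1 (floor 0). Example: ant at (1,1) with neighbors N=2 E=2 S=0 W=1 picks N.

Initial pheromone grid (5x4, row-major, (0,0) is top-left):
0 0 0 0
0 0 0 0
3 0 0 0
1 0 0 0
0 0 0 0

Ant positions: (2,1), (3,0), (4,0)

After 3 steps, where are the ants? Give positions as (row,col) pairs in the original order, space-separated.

Step 1: ant0:(2,1)->W->(2,0) | ant1:(3,0)->N->(2,0) | ant2:(4,0)->N->(3,0)
  grid max=6 at (2,0)
Step 2: ant0:(2,0)->S->(3,0) | ant1:(2,0)->S->(3,0) | ant2:(3,0)->N->(2,0)
  grid max=7 at (2,0)
Step 3: ant0:(3,0)->N->(2,0) | ant1:(3,0)->N->(2,0) | ant2:(2,0)->S->(3,0)
  grid max=10 at (2,0)

(2,0) (2,0) (3,0)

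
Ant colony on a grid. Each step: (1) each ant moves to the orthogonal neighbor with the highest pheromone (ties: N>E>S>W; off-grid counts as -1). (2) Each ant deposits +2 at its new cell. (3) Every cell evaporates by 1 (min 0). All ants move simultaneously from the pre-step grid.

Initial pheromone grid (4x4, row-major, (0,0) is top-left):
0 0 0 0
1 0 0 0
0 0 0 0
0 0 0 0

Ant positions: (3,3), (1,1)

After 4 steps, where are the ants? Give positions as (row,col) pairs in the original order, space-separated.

Step 1: ant0:(3,3)->N->(2,3) | ant1:(1,1)->W->(1,0)
  grid max=2 at (1,0)
Step 2: ant0:(2,3)->N->(1,3) | ant1:(1,0)->N->(0,0)
  grid max=1 at (0,0)
Step 3: ant0:(1,3)->N->(0,3) | ant1:(0,0)->S->(1,0)
  grid max=2 at (1,0)
Step 4: ant0:(0,3)->S->(1,3) | ant1:(1,0)->N->(0,0)
  grid max=1 at (0,0)

(1,3) (0,0)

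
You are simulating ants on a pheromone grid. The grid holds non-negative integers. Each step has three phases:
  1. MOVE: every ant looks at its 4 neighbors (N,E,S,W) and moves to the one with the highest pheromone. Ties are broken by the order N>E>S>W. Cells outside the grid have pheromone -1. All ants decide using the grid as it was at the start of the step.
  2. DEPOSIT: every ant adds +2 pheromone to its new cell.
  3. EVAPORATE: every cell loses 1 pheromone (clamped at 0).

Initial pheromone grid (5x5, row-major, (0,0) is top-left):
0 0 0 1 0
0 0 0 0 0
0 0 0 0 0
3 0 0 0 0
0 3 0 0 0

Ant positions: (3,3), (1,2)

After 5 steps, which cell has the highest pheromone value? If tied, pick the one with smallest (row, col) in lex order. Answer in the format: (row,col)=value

Step 1: ant0:(3,3)->N->(2,3) | ant1:(1,2)->N->(0,2)
  grid max=2 at (3,0)
Step 2: ant0:(2,3)->N->(1,3) | ant1:(0,2)->E->(0,3)
  grid max=1 at (0,3)
Step 3: ant0:(1,3)->N->(0,3) | ant1:(0,3)->S->(1,3)
  grid max=2 at (0,3)
Step 4: ant0:(0,3)->S->(1,3) | ant1:(1,3)->N->(0,3)
  grid max=3 at (0,3)
Step 5: ant0:(1,3)->N->(0,3) | ant1:(0,3)->S->(1,3)
  grid max=4 at (0,3)
Final grid:
  0 0 0 4 0
  0 0 0 4 0
  0 0 0 0 0
  0 0 0 0 0
  0 0 0 0 0
Max pheromone 4 at (0,3)

Answer: (0,3)=4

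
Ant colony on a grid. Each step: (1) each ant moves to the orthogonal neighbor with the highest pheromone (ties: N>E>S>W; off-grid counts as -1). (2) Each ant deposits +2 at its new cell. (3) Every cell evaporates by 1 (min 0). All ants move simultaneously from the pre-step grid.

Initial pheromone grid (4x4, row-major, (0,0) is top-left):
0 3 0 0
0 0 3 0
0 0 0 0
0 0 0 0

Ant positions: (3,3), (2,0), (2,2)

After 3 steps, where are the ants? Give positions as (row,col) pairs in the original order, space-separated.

Step 1: ant0:(3,3)->N->(2,3) | ant1:(2,0)->N->(1,0) | ant2:(2,2)->N->(1,2)
  grid max=4 at (1,2)
Step 2: ant0:(2,3)->N->(1,3) | ant1:(1,0)->N->(0,0) | ant2:(1,2)->N->(0,2)
  grid max=3 at (1,2)
Step 3: ant0:(1,3)->W->(1,2) | ant1:(0,0)->E->(0,1) | ant2:(0,2)->S->(1,2)
  grid max=6 at (1,2)

(1,2) (0,1) (1,2)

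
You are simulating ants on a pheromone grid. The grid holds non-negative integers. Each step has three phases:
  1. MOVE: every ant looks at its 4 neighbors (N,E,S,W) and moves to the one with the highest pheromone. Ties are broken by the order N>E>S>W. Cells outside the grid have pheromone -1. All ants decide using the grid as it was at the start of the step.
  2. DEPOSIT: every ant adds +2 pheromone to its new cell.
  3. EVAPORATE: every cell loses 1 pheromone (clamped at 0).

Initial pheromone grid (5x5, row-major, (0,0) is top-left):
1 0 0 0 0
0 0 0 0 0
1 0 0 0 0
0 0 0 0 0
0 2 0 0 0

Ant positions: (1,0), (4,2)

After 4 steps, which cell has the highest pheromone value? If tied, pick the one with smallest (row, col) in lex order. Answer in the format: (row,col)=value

Step 1: ant0:(1,0)->N->(0,0) | ant1:(4,2)->W->(4,1)
  grid max=3 at (4,1)
Step 2: ant0:(0,0)->E->(0,1) | ant1:(4,1)->N->(3,1)
  grid max=2 at (4,1)
Step 3: ant0:(0,1)->W->(0,0) | ant1:(3,1)->S->(4,1)
  grid max=3 at (4,1)
Step 4: ant0:(0,0)->E->(0,1) | ant1:(4,1)->N->(3,1)
  grid max=2 at (4,1)
Final grid:
  1 1 0 0 0
  0 0 0 0 0
  0 0 0 0 0
  0 1 0 0 0
  0 2 0 0 0
Max pheromone 2 at (4,1)

Answer: (4,1)=2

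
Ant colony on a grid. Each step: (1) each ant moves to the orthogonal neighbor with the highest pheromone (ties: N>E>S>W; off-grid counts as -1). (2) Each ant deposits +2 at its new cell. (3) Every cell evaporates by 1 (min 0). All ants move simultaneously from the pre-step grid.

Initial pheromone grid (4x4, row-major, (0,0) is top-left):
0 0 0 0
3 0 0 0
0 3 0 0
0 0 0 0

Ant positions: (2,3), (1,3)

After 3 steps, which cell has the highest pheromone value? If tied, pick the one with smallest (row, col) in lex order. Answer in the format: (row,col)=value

Answer: (0,3)=3

Derivation:
Step 1: ant0:(2,3)->N->(1,3) | ant1:(1,3)->N->(0,3)
  grid max=2 at (1,0)
Step 2: ant0:(1,3)->N->(0,3) | ant1:(0,3)->S->(1,3)
  grid max=2 at (0,3)
Step 3: ant0:(0,3)->S->(1,3) | ant1:(1,3)->N->(0,3)
  grid max=3 at (0,3)
Final grid:
  0 0 0 3
  0 0 0 3
  0 0 0 0
  0 0 0 0
Max pheromone 3 at (0,3)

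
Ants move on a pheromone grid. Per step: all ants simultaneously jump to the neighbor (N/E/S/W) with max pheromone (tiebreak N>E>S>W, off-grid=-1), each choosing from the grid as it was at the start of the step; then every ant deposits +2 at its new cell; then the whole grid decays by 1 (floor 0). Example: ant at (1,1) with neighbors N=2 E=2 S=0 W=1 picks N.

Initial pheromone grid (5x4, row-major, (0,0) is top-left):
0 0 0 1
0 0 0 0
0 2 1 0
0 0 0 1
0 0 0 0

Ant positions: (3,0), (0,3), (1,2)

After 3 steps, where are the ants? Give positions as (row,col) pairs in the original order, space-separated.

Step 1: ant0:(3,0)->N->(2,0) | ant1:(0,3)->S->(1,3) | ant2:(1,2)->S->(2,2)
  grid max=2 at (2,2)
Step 2: ant0:(2,0)->E->(2,1) | ant1:(1,3)->N->(0,3) | ant2:(2,2)->W->(2,1)
  grid max=4 at (2,1)
Step 3: ant0:(2,1)->E->(2,2) | ant1:(0,3)->S->(1,3) | ant2:(2,1)->E->(2,2)
  grid max=4 at (2,2)

(2,2) (1,3) (2,2)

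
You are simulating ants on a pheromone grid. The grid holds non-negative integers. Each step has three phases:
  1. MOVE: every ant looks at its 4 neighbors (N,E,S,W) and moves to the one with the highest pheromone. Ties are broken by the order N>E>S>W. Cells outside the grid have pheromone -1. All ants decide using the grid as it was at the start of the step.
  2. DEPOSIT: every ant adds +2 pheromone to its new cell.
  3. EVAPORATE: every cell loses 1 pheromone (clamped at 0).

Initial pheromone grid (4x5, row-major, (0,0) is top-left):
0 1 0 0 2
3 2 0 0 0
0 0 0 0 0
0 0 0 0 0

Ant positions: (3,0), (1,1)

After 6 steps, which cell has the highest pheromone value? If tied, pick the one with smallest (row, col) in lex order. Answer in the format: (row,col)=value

Answer: (1,0)=9

Derivation:
Step 1: ant0:(3,0)->N->(2,0) | ant1:(1,1)->W->(1,0)
  grid max=4 at (1,0)
Step 2: ant0:(2,0)->N->(1,0) | ant1:(1,0)->E->(1,1)
  grid max=5 at (1,0)
Step 3: ant0:(1,0)->E->(1,1) | ant1:(1,1)->W->(1,0)
  grid max=6 at (1,0)
Step 4: ant0:(1,1)->W->(1,0) | ant1:(1,0)->E->(1,1)
  grid max=7 at (1,0)
Step 5: ant0:(1,0)->E->(1,1) | ant1:(1,1)->W->(1,0)
  grid max=8 at (1,0)
Step 6: ant0:(1,1)->W->(1,0) | ant1:(1,0)->E->(1,1)
  grid max=9 at (1,0)
Final grid:
  0 0 0 0 0
  9 6 0 0 0
  0 0 0 0 0
  0 0 0 0 0
Max pheromone 9 at (1,0)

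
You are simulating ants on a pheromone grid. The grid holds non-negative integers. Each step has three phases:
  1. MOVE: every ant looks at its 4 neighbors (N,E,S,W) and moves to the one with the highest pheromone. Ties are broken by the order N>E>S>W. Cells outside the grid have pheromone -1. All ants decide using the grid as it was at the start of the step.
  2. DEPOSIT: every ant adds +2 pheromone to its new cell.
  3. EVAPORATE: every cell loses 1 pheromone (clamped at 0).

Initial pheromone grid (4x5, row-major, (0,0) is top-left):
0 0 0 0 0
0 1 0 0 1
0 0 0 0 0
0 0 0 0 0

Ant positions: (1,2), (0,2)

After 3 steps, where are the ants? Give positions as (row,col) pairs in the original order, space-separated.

Step 1: ant0:(1,2)->W->(1,1) | ant1:(0,2)->E->(0,3)
  grid max=2 at (1,1)
Step 2: ant0:(1,1)->N->(0,1) | ant1:(0,3)->E->(0,4)
  grid max=1 at (0,1)
Step 3: ant0:(0,1)->S->(1,1) | ant1:(0,4)->S->(1,4)
  grid max=2 at (1,1)

(1,1) (1,4)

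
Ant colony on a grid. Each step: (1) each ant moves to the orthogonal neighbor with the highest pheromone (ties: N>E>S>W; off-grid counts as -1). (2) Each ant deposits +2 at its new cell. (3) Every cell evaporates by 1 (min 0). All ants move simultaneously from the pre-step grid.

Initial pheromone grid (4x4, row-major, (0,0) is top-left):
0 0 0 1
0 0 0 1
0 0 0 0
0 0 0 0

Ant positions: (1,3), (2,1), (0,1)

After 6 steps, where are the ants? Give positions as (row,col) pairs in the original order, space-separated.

Step 1: ant0:(1,3)->N->(0,3) | ant1:(2,1)->N->(1,1) | ant2:(0,1)->E->(0,2)
  grid max=2 at (0,3)
Step 2: ant0:(0,3)->W->(0,2) | ant1:(1,1)->N->(0,1) | ant2:(0,2)->E->(0,3)
  grid max=3 at (0,3)
Step 3: ant0:(0,2)->E->(0,3) | ant1:(0,1)->E->(0,2) | ant2:(0,3)->W->(0,2)
  grid max=5 at (0,2)
Step 4: ant0:(0,3)->W->(0,2) | ant1:(0,2)->E->(0,3) | ant2:(0,2)->E->(0,3)
  grid max=7 at (0,3)
Step 5: ant0:(0,2)->E->(0,3) | ant1:(0,3)->W->(0,2) | ant2:(0,3)->W->(0,2)
  grid max=9 at (0,2)
Step 6: ant0:(0,3)->W->(0,2) | ant1:(0,2)->E->(0,3) | ant2:(0,2)->E->(0,3)
  grid max=11 at (0,3)

(0,2) (0,3) (0,3)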